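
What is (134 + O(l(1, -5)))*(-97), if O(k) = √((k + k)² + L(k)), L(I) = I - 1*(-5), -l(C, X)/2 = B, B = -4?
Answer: -12998 - 97*√269 ≈ -14589.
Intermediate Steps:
l(C, X) = 8 (l(C, X) = -2*(-4) = 8)
L(I) = 5 + I (L(I) = I + 5 = 5 + I)
O(k) = √(5 + k + 4*k²) (O(k) = √((k + k)² + (5 + k)) = √((2*k)² + (5 + k)) = √(4*k² + (5 + k)) = √(5 + k + 4*k²))
(134 + O(l(1, -5)))*(-97) = (134 + √(5 + 8 + 4*8²))*(-97) = (134 + √(5 + 8 + 4*64))*(-97) = (134 + √(5 + 8 + 256))*(-97) = (134 + √269)*(-97) = -12998 - 97*√269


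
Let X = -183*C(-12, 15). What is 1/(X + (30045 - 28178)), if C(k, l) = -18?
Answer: 1/5161 ≈ 0.00019376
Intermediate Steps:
X = 3294 (X = -183*(-18) = 3294)
1/(X + (30045 - 28178)) = 1/(3294 + (30045 - 28178)) = 1/(3294 + 1867) = 1/5161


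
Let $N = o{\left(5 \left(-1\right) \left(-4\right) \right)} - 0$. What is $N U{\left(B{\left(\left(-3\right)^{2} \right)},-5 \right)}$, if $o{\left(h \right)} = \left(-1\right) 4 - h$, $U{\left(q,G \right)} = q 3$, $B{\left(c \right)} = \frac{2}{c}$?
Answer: $-16$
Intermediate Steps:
$U{\left(q,G \right)} = 3 q$
$o{\left(h \right)} = -4 - h$
$N = -24$ ($N = \left(-4 - 5 \left(-1\right) \left(-4\right)\right) - 0 = \left(-4 - \left(-5\right) \left(-4\right)\right) + 0 = \left(-4 - 20\right) + 0 = -24 + 0 = -24$)
$N U{\left(B{\left(\left(-3\right)^{2} \right)},-5 \right)} = - 24 \cdot 3 \frac{2}{\left(-3\right)^{2}} = - 24 \cdot 3 \cdot \frac{2}{9} = \left(-24\right) \frac{2}{3} = -16$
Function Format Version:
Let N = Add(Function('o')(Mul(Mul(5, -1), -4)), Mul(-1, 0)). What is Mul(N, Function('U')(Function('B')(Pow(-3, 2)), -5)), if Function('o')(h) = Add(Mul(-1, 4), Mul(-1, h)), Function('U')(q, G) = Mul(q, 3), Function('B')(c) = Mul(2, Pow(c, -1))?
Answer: -16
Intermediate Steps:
Function('U')(q, G) = Mul(3, q)
Function('o')(h) = Add(-4, Mul(-1, h))
N = -24 (N = Add(Add(-4, Mul(-1, Mul(Mul(5, -1), -4))), Mul(-1, 0)) = Add(Add(-4, Mul(-1, Mul(-5, -4))), 0) = Add(Add(-4, Mul(-1, 20)), 0) = Add(Add(-4, -20), 0) = Add(-24, 0) = -24)
Mul(N, Function('U')(Function('B')(Pow(-3, 2)), -5)) = Mul(-24, Mul(3, Mul(2, Pow(Pow(-3, 2), -1)))) = Mul(-24, Mul(3, Mul(2, Pow(9, -1)))) = Mul(-24, Mul(3, Mul(2, Rational(1, 9)))) = Mul(-24, Mul(3, Rational(2, 9))) = Mul(-24, Rational(2, 3)) = -16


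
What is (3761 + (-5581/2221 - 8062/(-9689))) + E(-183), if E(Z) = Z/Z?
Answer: 80919321371/21519269 ≈ 3760.3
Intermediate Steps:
E(Z) = 1
(3761 + (-5581/2221 - 8062/(-9689))) + E(-183) = (3761 + (-5581/2221 - 8062/(-9689))) + 1 = (3761 + (-5581*1/2221 - 8062*(-1/9689))) + 1 = (3761 + (-5581/2221 + 8062/9689)) + 1 = (3761 - 36168607/21519269) + 1 = 80897802102/21519269 + 1 = 80919321371/21519269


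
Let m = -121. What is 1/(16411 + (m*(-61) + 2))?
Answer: 1/23794 ≈ 4.2027e-5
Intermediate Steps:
1/(16411 + (m*(-61) + 2)) = 1/(16411 + (-121*(-61) + 2)) = 1/(16411 + (7381 + 2)) = 1/(16411 + 7383) = 1/23794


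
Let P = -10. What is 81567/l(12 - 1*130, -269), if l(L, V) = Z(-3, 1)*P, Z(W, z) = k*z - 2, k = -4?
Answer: 27189/20 ≈ 1359.4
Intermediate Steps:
Z(W, z) = -2 - 4*z (Z(W, z) = -4*z - 2 = -2 - 4*z)
l(L, V) = 60 (l(L, V) = (-2 - 4*1)*(-10) = (-2 - 4)*(-10) = -6*(-10) = 60)
81567/l(12 - 1*130, -269) = 81567/60 = 81567*(1/60) = 27189/20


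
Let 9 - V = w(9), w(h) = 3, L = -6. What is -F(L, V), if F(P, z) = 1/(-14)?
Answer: 1/14 ≈ 0.071429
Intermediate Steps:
V = 6 (V = 9 - 1*3 = 9 - 3 = 6)
F(P, z) = -1/14
-F(L, V) = -1*(-1/14) = 1/14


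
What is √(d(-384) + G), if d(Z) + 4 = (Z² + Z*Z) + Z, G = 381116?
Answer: 2*√168910 ≈ 821.97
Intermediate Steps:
d(Z) = -4 + Z + 2*Z² (d(Z) = -4 + ((Z² + Z*Z) + Z) = -4 + ((Z² + Z²) + Z) = -4 + (2*Z² + Z) = -4 + (Z + 2*Z²) = -4 + Z + 2*Z²)
√(d(-384) + G) = √((-4 - 384 + 2*(-384)²) + 381116) = √((-4 - 384 + 2*147456) + 381116) = √((-4 - 384 + 294912) + 381116) = √(294524 + 381116) = √675640 = 2*√168910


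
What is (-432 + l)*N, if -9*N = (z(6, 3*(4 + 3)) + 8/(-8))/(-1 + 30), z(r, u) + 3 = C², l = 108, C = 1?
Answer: -108/29 ≈ -3.7241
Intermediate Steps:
z(r, u) = -2 (z(r, u) = -3 + 1² = -3 + 1 = -2)
N = 1/87 (N = -(-2 + 8/(-8))/(9*(-1 + 30)) = -(-2 + 8*(-⅛))/(9*29) = -(-2 - 1)/(9*29) = -(-1)/(3*29) = -⅑*(-3/29) = 1/87 ≈ 0.011494)
(-432 + l)*N = (-432 + 108)*(1/87) = -324*1/87 = -108/29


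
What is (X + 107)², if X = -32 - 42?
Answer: 1089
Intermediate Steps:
X = -74
(X + 107)² = (-74 + 107)² = 33² = 1089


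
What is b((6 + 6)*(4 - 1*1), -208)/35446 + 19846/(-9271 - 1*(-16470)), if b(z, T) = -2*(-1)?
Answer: 351737857/127587877 ≈ 2.7568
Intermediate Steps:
b(z, T) = 2
b((6 + 6)*(4 - 1*1), -208)/35446 + 19846/(-9271 - 1*(-16470)) = 2/35446 + 19846/(-9271 - 1*(-16470)) = 2*(1/35446) + 19846/(-9271 + 16470) = 1/17723 + 19846/7199 = 351737857/127587877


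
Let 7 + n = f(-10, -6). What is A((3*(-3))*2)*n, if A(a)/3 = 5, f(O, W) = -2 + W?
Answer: -225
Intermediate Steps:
n = -15 (n = -7 + (-2 - 6) = -7 - 8 = -15)
A(a) = 15 (A(a) = 3*5 = 15)
A((3*(-3))*2)*n = 15*(-15) = -225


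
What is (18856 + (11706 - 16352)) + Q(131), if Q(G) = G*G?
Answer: 31371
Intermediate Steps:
Q(G) = G²
(18856 + (11706 - 16352)) + Q(131) = (18856 + (11706 - 16352)) + 131² = (18856 - 4646) + 17161 = 14210 + 17161 = 31371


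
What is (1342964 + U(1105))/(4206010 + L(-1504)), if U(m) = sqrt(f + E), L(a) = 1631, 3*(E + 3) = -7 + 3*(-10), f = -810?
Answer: 1342964/4207641 + 2*I*sqrt(1857)/12622923 ≈ 0.31917 + 6.8277e-6*I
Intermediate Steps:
E = -46/3 (E = -3 + (-7 + 3*(-10))/3 = -3 + (-7 - 30)/3 = -3 + (1/3)*(-37) = -3 - 37/3 = -46/3 ≈ -15.333)
U(m) = 2*I*sqrt(1857)/3 (U(m) = sqrt(-810 - 46/3) = sqrt(-2476/3) = 2*I*sqrt(1857)/3)
(1342964 + U(1105))/(4206010 + L(-1504)) = (1342964 + 2*I*sqrt(1857)/3)/(4206010 + 1631) = (1342964 + 2*I*sqrt(1857)/3)/4207641 = (1342964 + 2*I*sqrt(1857)/3)*(1/4207641) = 1342964/4207641 + 2*I*sqrt(1857)/12622923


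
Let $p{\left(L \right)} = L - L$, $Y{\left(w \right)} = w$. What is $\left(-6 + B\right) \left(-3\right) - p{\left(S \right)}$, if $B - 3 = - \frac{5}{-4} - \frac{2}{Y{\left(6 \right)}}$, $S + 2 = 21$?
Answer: $\frac{25}{4} \approx 6.25$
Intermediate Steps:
$S = 19$ ($S = -2 + 21 = 19$)
$p{\left(L \right)} = 0$
$B = \frac{47}{12}$ ($B = 3 - \left(- \frac{5}{4} + \frac{1}{3}\right) = 3 - - \frac{11}{12} = 3 + \left(\frac{5}{4} - \frac{1}{3}\right) = 3 + \frac{11}{12} = \frac{47}{12} \approx 3.9167$)
$\left(-6 + B\right) \left(-3\right) - p{\left(S \right)} = \left(-6 + \frac{47}{12}\right) \left(-3\right) - 0 = \left(- \frac{25}{12}\right) \left(-3\right) + 0 = \frac{25}{4} + 0 = \frac{25}{4}$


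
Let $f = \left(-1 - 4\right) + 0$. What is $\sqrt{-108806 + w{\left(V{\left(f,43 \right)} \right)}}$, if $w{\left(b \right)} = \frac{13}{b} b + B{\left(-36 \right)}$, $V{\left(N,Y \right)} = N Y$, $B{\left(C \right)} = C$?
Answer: $7 i \sqrt{2221} \approx 329.89 i$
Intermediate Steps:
$f = -5$ ($f = \left(-1 - 4\right) + 0 = -5 + 0 = -5$)
$w{\left(b \right)} = -23$ ($w{\left(b \right)} = \frac{13}{b} b - 36 = 13 - 36 = -23$)
$\sqrt{-108806 + w{\left(V{\left(f,43 \right)} \right)}} = \sqrt{-108806 - 23} = \sqrt{-108829} = 7 i \sqrt{2221}$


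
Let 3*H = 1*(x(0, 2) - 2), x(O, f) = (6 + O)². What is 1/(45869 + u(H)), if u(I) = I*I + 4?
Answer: 9/414013 ≈ 2.1738e-5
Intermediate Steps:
H = 34/3 (H = (1*((6 + 0)² - 2))/3 = (1*(6² - 2))/3 = (1*(36 - 2))/3 = (1*34)/3 = (⅓)*34 = 34/3 ≈ 11.333)
u(I) = 4 + I² (u(I) = I² + 4 = 4 + I²)
1/(45869 + u(H)) = 1/(45869 + (4 + (34/3)²)) = 1/(45869 + (4 + 1156/9)) = 1/(45869 + 1192/9) = 1/(414013/9) = 9/414013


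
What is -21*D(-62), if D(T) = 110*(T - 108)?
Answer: 392700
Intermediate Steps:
D(T) = -11880 + 110*T (D(T) = 110*(-108 + T) = -11880 + 110*T)
-21*D(-62) = -21*(-11880 + 110*(-62)) = -21*(-11880 - 6820) = -21*(-18700) = 392700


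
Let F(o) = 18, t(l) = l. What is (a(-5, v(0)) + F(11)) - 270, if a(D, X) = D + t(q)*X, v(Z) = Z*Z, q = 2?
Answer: -257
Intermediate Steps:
v(Z) = Z²
a(D, X) = D + 2*X
(a(-5, v(0)) + F(11)) - 270 = ((-5 + 2*0²) + 18) - 270 = ((-5 + 2*0) + 18) - 270 = ((-5 + 0) + 18) - 270 = (-5 + 18) - 270 = 13 - 270 = -257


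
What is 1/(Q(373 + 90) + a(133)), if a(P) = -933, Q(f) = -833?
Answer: -1/1766 ≈ -0.00056625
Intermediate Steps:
1/(Q(373 + 90) + a(133)) = 1/(-833 - 933) = 1/(-1766) = -1/1766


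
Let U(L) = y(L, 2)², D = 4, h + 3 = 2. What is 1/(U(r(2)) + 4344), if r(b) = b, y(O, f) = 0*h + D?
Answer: 1/4360 ≈ 0.00022936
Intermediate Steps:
h = -1 (h = -3 + 2 = -1)
y(O, f) = 4 (y(O, f) = 0*(-1) + 4 = 0 + 4 = 4)
U(L) = 16 (U(L) = 4² = 16)
1/(U(r(2)) + 4344) = 1/(16 + 4344) = 1/4360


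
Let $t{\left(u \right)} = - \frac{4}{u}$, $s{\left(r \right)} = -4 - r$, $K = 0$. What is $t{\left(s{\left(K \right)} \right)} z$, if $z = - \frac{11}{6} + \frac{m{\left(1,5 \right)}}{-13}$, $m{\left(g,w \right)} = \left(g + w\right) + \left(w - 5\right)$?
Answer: $- \frac{179}{78} \approx -2.2949$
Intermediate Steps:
$m{\left(g,w \right)} = -5 + g + 2 w$ ($m{\left(g,w \right)} = \left(g + w\right) + \left(w - 5\right) = \left(g + w\right) + \left(-5 + w\right) = -5 + g + 2 w$)
$z = - \frac{179}{78}$ ($z = - \frac{11}{6} + \frac{-5 + 1 + 2 \cdot 5}{-13} = \left(-11\right) \frac{1}{6} + \left(-5 + 1 + 10\right) \left(- \frac{1}{13}\right) = - \frac{11}{6} + 6 \left(- \frac{1}{13}\right) = - \frac{11}{6} - \frac{6}{13} = - \frac{179}{78} \approx -2.2949$)
$t{\left(s{\left(K \right)} \right)} z = - \frac{4}{-4 - 0} \left(- \frac{179}{78}\right) = - \frac{4}{-4 + 0} \left(- \frac{179}{78}\right) = - \frac{4}{-4} \left(- \frac{179}{78}\right) = \left(-4\right) \left(- \frac{1}{4}\right) \left(- \frac{179}{78}\right) = 1 \left(- \frac{179}{78}\right) = - \frac{179}{78}$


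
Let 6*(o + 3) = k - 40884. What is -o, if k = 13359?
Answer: 9181/2 ≈ 4590.5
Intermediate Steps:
o = -9181/2 (o = -3 + (13359 - 40884)/6 = -3 + (1/6)*(-27525) = -3 - 9175/2 = -9181/2 ≈ -4590.5)
-o = -1*(-9181/2) = 9181/2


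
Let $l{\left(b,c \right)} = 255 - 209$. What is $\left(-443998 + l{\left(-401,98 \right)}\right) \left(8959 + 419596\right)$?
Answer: $-190257849360$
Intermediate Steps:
$l{\left(b,c \right)} = 46$
$\left(-443998 + l{\left(-401,98 \right)}\right) \left(8959 + 419596\right) = \left(-443998 + 46\right) \left(8959 + 419596\right) = \left(-443952\right) 428555 = -190257849360$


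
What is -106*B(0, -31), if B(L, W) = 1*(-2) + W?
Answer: 3498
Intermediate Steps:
B(L, W) = -2 + W
-106*B(0, -31) = -106*(-2 - 31) = -106*(-33) = 3498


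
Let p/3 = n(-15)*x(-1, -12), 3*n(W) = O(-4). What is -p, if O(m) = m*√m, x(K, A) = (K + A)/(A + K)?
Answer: 8*I ≈ 8.0*I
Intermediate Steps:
x(K, A) = 1 (x(K, A) = (A + K)/(A + K) = 1)
O(m) = m^(3/2)
n(W) = -8*I/3 (n(W) = (-4)^(3/2)/3 = (-8*I)/3 = -8*I/3)
p = -8*I (p = 3*(-8*I/3*1) = 3*(-8*I/3) = -8*I ≈ -8.0*I)
-p = -(-8)*I = 8*I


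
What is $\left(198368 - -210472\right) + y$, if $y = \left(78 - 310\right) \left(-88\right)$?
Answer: $429256$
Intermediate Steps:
$y = 20416$ ($y = \left(-232\right) \left(-88\right) = 20416$)
$\left(198368 - -210472\right) + y = \left(198368 - -210472\right) + 20416 = \left(198368 + 210472\right) + 20416 = 408840 + 20416 = 429256$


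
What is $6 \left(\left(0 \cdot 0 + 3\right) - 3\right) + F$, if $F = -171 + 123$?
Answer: $-48$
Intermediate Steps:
$F = -48$
$6 \left(\left(0 \cdot 0 + 3\right) - 3\right) + F = 6 \left(\left(0 \cdot 0 + 3\right) - 3\right) - 48 = 6 \left(\left(0 + 3\right) - 3\right) - 48 = 6 \left(3 - 3\right) - 48 = 6 \cdot 0 - 48 = 0 - 48 = -48$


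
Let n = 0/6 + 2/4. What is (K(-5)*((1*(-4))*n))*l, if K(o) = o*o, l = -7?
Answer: 350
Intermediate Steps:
n = 1/2 (n = 0*(1/6) + 2*(1/4) = 0 + 1/2 = 1/2 ≈ 0.50000)
K(o) = o**2
(K(-5)*((1*(-4))*n))*l = ((-5)**2*((1*(-4))*(1/2)))*(-7) = (25*(-4*1/2))*(-7) = (25*(-2))*(-7) = -50*(-7) = 350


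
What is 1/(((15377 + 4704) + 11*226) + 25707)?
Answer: 1/48274 ≈ 2.0715e-5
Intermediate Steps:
1/(((15377 + 4704) + 11*226) + 25707) = 1/((20081 + 2486) + 25707) = 1/(22567 + 25707) = 1/48274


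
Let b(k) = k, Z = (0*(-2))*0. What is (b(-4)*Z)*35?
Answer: 0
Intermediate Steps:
Z = 0 (Z = 0*0 = 0)
(b(-4)*Z)*35 = -4*0*35 = 0*35 = 0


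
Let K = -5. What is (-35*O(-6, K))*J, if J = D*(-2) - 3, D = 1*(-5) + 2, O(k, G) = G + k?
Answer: 1155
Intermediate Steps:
D = -3 (D = -5 + 2 = -3)
J = 3 (J = -3*(-2) - 3 = 6 - 3 = 3)
(-35*O(-6, K))*J = -35*(-5 - 6)*3 = -35*(-11)*3 = 385*3 = 1155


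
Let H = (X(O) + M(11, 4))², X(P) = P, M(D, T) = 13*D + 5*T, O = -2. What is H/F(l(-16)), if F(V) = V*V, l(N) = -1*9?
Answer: 25921/81 ≈ 320.01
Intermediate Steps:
l(N) = -9
M(D, T) = 5*T + 13*D
F(V) = V²
H = 25921 (H = (-2 + (5*4 + 13*11))² = (-2 + (20 + 143))² = (-2 + 163)² = 161² = 25921)
H/F(l(-16)) = 25921/((-9)²) = 25921/81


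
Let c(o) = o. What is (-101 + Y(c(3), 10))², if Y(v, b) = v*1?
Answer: 9604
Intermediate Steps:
Y(v, b) = v
(-101 + Y(c(3), 10))² = (-101 + 3)² = (-98)² = 9604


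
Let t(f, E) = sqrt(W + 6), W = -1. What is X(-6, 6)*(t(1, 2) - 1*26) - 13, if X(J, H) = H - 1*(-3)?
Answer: -247 + 9*sqrt(5) ≈ -226.88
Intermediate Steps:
t(f, E) = sqrt(5) (t(f, E) = sqrt(-1 + 6) = sqrt(5))
X(J, H) = 3 + H (X(J, H) = H + 3 = 3 + H)
X(-6, 6)*(t(1, 2) - 1*26) - 13 = (3 + 6)*(sqrt(5) - 1*26) - 13 = 9*(sqrt(5) - 26) - 13 = 9*(-26 + sqrt(5)) - 13 = (-234 + 9*sqrt(5)) - 13 = -247 + 9*sqrt(5)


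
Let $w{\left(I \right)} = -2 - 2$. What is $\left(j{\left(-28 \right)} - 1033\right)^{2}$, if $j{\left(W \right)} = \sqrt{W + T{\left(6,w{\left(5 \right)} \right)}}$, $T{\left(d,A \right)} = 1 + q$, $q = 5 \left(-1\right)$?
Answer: $1067057 - 8264 i \sqrt{2} \approx 1.0671 \cdot 10^{6} - 11687.0 i$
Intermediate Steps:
$q = -5$
$w{\left(I \right)} = -4$
$T{\left(d,A \right)} = -4$ ($T{\left(d,A \right)} = 1 - 5 = -4$)
$j{\left(W \right)} = \sqrt{-4 + W}$ ($j{\left(W \right)} = \sqrt{W - 4} = \sqrt{-4 + W}$)
$\left(j{\left(-28 \right)} - 1033\right)^{2} = \left(\sqrt{-4 - 28} - 1033\right)^{2} = \left(\sqrt{-32} - 1033\right)^{2} = \left(4 i \sqrt{2} - 1033\right)^{2} = \left(-1033 + 4 i \sqrt{2}\right)^{2}$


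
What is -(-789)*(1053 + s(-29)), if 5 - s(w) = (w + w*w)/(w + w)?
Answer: 845808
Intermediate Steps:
s(w) = 5 - (w + w²)/(2*w) (s(w) = 5 - (w + w*w)/(w + w) = 5 - (w + w²)/(2*w))
-(-789)*(1053 + s(-29)) = -(-789)*(1053 + (9/2 - ½*(-29))) = -(-789)*(1053 + (9/2 + 29/2)) = -(-789)*(1053 + 19) = -(-789)*1072 = -1*(-845808) = 845808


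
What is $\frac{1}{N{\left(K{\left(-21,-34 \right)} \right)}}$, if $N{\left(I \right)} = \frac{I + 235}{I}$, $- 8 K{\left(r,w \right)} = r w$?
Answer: $- \frac{357}{583} \approx -0.61235$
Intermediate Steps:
$K{\left(r,w \right)} = - \frac{r w}{8}$
$N{\left(I \right)} = \frac{235 + I}{I}$
$\frac{1}{N{\left(K{\left(-21,-34 \right)} \right)}} = \frac{1}{\frac{1}{\left(- \frac{1}{8}\right) \left(-21\right) \left(-34\right)} \left(235 - \left(- \frac{21}{8}\right) \left(-34\right)\right)} = \frac{1}{\frac{1}{- \frac{357}{4}} \left(235 - \frac{357}{4}\right)} = \frac{1}{\left(- \frac{4}{357}\right) \frac{583}{4}} = \frac{1}{- \frac{583}{357}} = - \frac{357}{583}$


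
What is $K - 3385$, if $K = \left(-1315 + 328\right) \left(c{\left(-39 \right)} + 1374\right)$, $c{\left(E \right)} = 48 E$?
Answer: $488141$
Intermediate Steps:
$K = 491526$ ($K = \left(-1315 + 328\right) \left(48 \left(-39\right) + 1374\right) = - 987 \left(-1872 + 1374\right) = \left(-987\right) \left(-498\right) = 491526$)
$K - 3385 = 491526 - 3385 = 488141$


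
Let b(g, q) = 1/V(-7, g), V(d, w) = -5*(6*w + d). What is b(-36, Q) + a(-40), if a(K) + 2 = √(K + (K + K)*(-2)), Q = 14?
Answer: -2229/1115 + 2*√30 ≈ 8.9554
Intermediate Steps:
V(d, w) = -30*w - 5*d (V(d, w) = -5*(d + 6*w) = -30*w - 5*d)
a(K) = -2 + √3*√(-K) (a(K) = -2 + √(K + (K + K)*(-2)) = -2 + √(K + (2*K)*(-2)) = -2 + √(K - 4*K) = -2 + √(-3*K) = -2 + √3*√(-K))
b(g, q) = 1/(35 - 30*g) (b(g, q) = 1/(-30*g - 5*(-7)) = 1/(-30*g + 35) = 1/(35 - 30*g))
b(-36, Q) + a(-40) = -1/(-35 + 30*(-36)) + (-2 + √3*√(-1*(-40))) = -1/(-35 - 1080) + (-2 + √3*√40) = -1/(-1115) + (-2 + √3*(2*√10)) = -1*(-1/1115) + (-2 + 2*√30) = 1/1115 + (-2 + 2*√30) = -2229/1115 + 2*√30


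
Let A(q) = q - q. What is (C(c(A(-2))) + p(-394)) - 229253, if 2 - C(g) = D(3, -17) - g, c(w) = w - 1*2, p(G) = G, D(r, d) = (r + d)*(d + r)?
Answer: -229843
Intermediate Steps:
D(r, d) = (d + r)² (D(r, d) = (d + r)*(d + r) = (d + r)²)
A(q) = 0
c(w) = -2 + w (c(w) = w - 2 = -2 + w)
C(g) = -194 + g (C(g) = 2 - ((-17 + 3)² - g) = 2 - ((-14)² - g) = 2 - (196 - g) = 2 + (-196 + g) = -194 + g)
(C(c(A(-2))) + p(-394)) - 229253 = ((-194 + (-2 + 0)) - 394) - 229253 = ((-194 - 2) - 394) - 229253 = (-196 - 394) - 229253 = -590 - 229253 = -229843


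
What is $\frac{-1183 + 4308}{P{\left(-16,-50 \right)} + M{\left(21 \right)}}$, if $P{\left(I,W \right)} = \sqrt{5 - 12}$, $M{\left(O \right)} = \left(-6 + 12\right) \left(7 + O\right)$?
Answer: $\frac{75000}{4033} - \frac{3125 i \sqrt{7}}{28231} \approx 18.597 - 0.29287 i$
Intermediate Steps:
$M{\left(O \right)} = 42 + 6 O$ ($M{\left(O \right)} = 6 \left(7 + O\right) = 42 + 6 O$)
$P{\left(I,W \right)} = i \sqrt{7}$ ($P{\left(I,W \right)} = \sqrt{-7} = i \sqrt{7}$)
$\frac{-1183 + 4308}{P{\left(-16,-50 \right)} + M{\left(21 \right)}} = \frac{-1183 + 4308}{i \sqrt{7} + \left(42 + 6 \cdot 21\right)} = \frac{3125}{i \sqrt{7} + \left(42 + 126\right)} = \frac{3125}{i \sqrt{7} + 168} = \frac{3125}{168 + i \sqrt{7}}$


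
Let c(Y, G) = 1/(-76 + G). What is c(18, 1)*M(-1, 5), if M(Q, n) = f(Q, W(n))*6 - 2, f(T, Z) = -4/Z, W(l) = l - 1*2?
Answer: 2/15 ≈ 0.13333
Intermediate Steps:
W(l) = -2 + l (W(l) = l - 2 = -2 + l)
M(Q, n) = -2 - 24/(-2 + n) (M(Q, n) = -4/(-2 + n)*6 - 2 = -24/(-2 + n) - 2 = -2 - 24/(-2 + n))
c(18, 1)*M(-1, 5) = (2*(-10 - 1*5)/(-2 + 5))/(-76 + 1) = (2*(-10 - 5)/3)/(-75) = -2*(-15)/(75*3) = -1/75*(-10) = 2/15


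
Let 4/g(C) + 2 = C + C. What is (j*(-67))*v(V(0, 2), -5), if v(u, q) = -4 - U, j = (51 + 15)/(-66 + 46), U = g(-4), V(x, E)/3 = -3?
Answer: -19899/25 ≈ -795.96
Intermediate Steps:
g(C) = 4/(-2 + 2*C) (g(C) = 4/(-2 + (C + C)) = 4/(-2 + 2*C))
V(x, E) = -9 (V(x, E) = 3*(-3) = -9)
U = -2/5 (U = 2/(-1 - 4) = 2/(-5) = 2*(-1/5) = -2/5 ≈ -0.40000)
j = -33/10 (j = 66/(-20) = 66*(-1/20) = -33/10 ≈ -3.3000)
v(u, q) = -18/5 (v(u, q) = -4 - 1*(-2/5) = -4 + 2/5 = -18/5)
(j*(-67))*v(V(0, 2), -5) = -33/10*(-67)*(-18/5) = (2211/10)*(-18/5) = -19899/25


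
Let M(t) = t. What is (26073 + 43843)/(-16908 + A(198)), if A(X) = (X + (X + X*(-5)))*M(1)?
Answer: -34958/8751 ≈ -3.9947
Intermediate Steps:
A(X) = -3*X (A(X) = (X + (X + X*(-5)))*1 = (X + (X - 5*X))*1 = (X - 4*X)*1 = -3*X*1 = -3*X)
(26073 + 43843)/(-16908 + A(198)) = (26073 + 43843)/(-16908 - 3*198) = 69916/(-16908 - 594) = 69916/(-17502) = 69916*(-1/17502) = -34958/8751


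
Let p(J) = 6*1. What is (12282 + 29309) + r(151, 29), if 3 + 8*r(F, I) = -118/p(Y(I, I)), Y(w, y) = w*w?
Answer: 249529/6 ≈ 41588.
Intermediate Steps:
Y(w, y) = w**2
p(J) = 6
r(F, I) = -17/6 (r(F, I) = -3/8 + (-118/6)/8 = -3/8 + (-118*1/6)/8 = -3/8 + (1/8)*(-59/3) = -3/8 - 59/24 = -17/6)
(12282 + 29309) + r(151, 29) = (12282 + 29309) - 17/6 = 41591 - 17/6 = 249529/6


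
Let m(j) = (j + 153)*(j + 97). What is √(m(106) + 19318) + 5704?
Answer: 5704 + √71895 ≈ 5972.1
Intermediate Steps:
m(j) = (97 + j)*(153 + j) (m(j) = (153 + j)*(97 + j) = (97 + j)*(153 + j))
√(m(106) + 19318) + 5704 = √((14841 + 106² + 250*106) + 19318) + 5704 = √((14841 + 11236 + 26500) + 19318) + 5704 = √(52577 + 19318) + 5704 = √71895 + 5704 = 5704 + √71895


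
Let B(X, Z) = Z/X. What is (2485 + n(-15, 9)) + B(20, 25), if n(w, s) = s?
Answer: 9981/4 ≈ 2495.3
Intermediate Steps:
(2485 + n(-15, 9)) + B(20, 25) = (2485 + 9) + 25/20 = 2494 + 25*(1/20) = 2494 + 5/4 = 9981/4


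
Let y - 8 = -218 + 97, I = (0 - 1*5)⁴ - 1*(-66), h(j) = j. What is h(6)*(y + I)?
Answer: 3468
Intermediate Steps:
I = 691 (I = (0 - 5)⁴ + 66 = (-5)⁴ + 66 = 625 + 66 = 691)
y = -113 (y = 8 + (-218 + 97) = 8 - 121 = -113)
h(6)*(y + I) = 6*(-113 + 691) = 6*578 = 3468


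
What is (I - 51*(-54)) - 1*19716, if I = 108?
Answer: -16854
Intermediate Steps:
(I - 51*(-54)) - 1*19716 = (108 - 51*(-54)) - 1*19716 = (108 + 2754) - 19716 = 2862 - 19716 = -16854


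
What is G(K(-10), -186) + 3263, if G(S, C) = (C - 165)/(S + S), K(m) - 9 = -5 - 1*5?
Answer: 6877/2 ≈ 3438.5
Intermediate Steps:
K(m) = -1 (K(m) = 9 + (-5 - 1*5) = 9 + (-5 - 5) = 9 - 10 = -1)
G(S, C) = (-165 + C)/(2*S) (G(S, C) = (-165 + C)/((2*S)) = (-165 + C)*(1/(2*S)) = (-165 + C)/(2*S))
G(K(-10), -186) + 3263 = (½)*(-165 - 186)/(-1) + 3263 = (½)*(-1)*(-351) + 3263 = 351/2 + 3263 = 6877/2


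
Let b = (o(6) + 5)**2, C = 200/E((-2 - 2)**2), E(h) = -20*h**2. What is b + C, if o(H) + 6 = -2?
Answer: 1147/128 ≈ 8.9609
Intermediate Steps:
C = -5/128 (C = 200/((-20*(-2 - 2)**4)) = 200/((-20*((-4)**2)**2)) = 200/((-20*16**2)) = 200/((-20*256)) = 200/(-5120) = 200*(-1/5120) = -5/128 ≈ -0.039063)
o(H) = -8 (o(H) = -6 - 2 = -8)
b = 9 (b = (-8 + 5)**2 = (-3)**2 = 9)
b + C = 9 - 5/128 = 1147/128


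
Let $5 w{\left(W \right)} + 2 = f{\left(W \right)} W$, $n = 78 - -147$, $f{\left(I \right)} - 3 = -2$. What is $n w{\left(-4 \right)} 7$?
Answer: $-1890$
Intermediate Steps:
$f{\left(I \right)} = 1$ ($f{\left(I \right)} = 3 - 2 = 1$)
$n = 225$ ($n = 78 + 147 = 225$)
$w{\left(W \right)} = - \frac{2}{5} + \frac{W}{5}$ ($w{\left(W \right)} = - \frac{2}{5} + \frac{1 W}{5} = - \frac{2}{5} + \frac{W}{5}$)
$n w{\left(-4 \right)} 7 = 225 \left(- \frac{2}{5} + \frac{1}{5} \left(-4\right)\right) 7 = 225 \left(- \frac{2}{5} - \frac{4}{5}\right) 7 = 225 \left(\left(- \frac{6}{5}\right) 7\right) = 225 \left(- \frac{42}{5}\right) = -1890$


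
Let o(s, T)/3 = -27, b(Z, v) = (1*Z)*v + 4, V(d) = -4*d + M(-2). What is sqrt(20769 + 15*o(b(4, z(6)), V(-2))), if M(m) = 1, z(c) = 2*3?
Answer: sqrt(19554) ≈ 139.84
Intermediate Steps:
z(c) = 6
V(d) = 1 - 4*d (V(d) = -4*d + 1 = 1 - 4*d)
b(Z, v) = 4 + Z*v (b(Z, v) = Z*v + 4 = 4 + Z*v)
o(s, T) = -81 (o(s, T) = 3*(-27) = -81)
sqrt(20769 + 15*o(b(4, z(6)), V(-2))) = sqrt(20769 + 15*(-81)) = sqrt(20769 - 1215) = sqrt(19554)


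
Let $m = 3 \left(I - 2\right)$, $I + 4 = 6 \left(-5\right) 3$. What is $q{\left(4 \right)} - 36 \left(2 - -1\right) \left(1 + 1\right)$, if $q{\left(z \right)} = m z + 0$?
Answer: $-1368$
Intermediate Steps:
$I = -94$ ($I = -4 + 6 \left(-5\right) 3 = -4 - 90 = -94$)
$m = -288$ ($m = 3 \left(-94 - 2\right) = 3 \left(-96\right) = -288$)
$q{\left(z \right)} = - 288 z$ ($q{\left(z \right)} = - 288 z + 0 = - 288 z$)
$q{\left(4 \right)} - 36 \left(2 - -1\right) \left(1 + 1\right) = \left(-288\right) 4 - 36 \left(2 - -1\right) \left(1 + 1\right) = -1152 - 36 \left(2 + 1\right) 2 = -1152 - 36 \cdot 3 \cdot 2 = -1152 - 216 = -1368$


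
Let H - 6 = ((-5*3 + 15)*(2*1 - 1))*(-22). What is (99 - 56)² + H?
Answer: 1855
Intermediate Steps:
H = 6 (H = 6 + ((-5*3 + 15)*(2*1 - 1))*(-22) = 6 + ((-15 + 15)*(2 - 1))*(-22) = 6 + (0*1)*(-22) = 6 + 0*(-22) = 6 + 0 = 6)
(99 - 56)² + H = (99 - 56)² + 6 = 43² + 6 = 1849 + 6 = 1855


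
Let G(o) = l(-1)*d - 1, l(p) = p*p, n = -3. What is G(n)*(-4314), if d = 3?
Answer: -8628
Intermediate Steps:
l(p) = p²
G(o) = 2 (G(o) = (-1)²*3 - 1 = 1*3 - 1 = 3 - 1 = 2)
G(n)*(-4314) = 2*(-4314) = -8628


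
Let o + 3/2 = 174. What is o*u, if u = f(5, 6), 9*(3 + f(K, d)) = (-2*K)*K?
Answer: -8855/6 ≈ -1475.8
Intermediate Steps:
o = 345/2 (o = -3/2 + 174 = 345/2 ≈ 172.50)
f(K, d) = -3 - 2*K**2/9 (f(K, d) = -3 + ((-2*K)*K)/9 = -3 + (-2*K**2)/9 = -3 - 2*K**2/9)
u = -77/9 (u = -3 - 2/9*5**2 = -3 - 2/9*25 = -3 - 50/9 = -77/9 ≈ -8.5556)
o*u = (345/2)*(-77/9) = -8855/6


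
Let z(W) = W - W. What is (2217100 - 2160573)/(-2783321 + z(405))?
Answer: -56527/2783321 ≈ -0.020309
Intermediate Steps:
z(W) = 0
(2217100 - 2160573)/(-2783321 + z(405)) = (2217100 - 2160573)/(-2783321 + 0) = 56527/(-2783321) = 56527*(-1/2783321) = -56527/2783321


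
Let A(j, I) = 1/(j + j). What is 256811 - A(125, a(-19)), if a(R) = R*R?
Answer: 64202749/250 ≈ 2.5681e+5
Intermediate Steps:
a(R) = R**2
A(j, I) = 1/(2*j)
256811 - A(125, a(-19)) = 256811 - 1/(2*125) = 256811 - 1*1/250 = 256811 - 1/250 = 64202749/250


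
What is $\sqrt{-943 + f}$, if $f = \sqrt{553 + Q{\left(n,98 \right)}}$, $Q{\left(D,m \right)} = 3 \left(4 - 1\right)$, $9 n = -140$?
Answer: $\sqrt{-943 + \sqrt{562}} \approx 30.32 i$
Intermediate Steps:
$n = - \frac{140}{9}$ ($n = \frac{1}{9} \left(-140\right) = - \frac{140}{9} \approx -15.556$)
$Q{\left(D,m \right)} = 9$ ($Q{\left(D,m \right)} = 3 \cdot 3 = 9$)
$f = \sqrt{562}$ ($f = \sqrt{553 + 9} = \sqrt{562} \approx 23.707$)
$\sqrt{-943 + f} = \sqrt{-943 + \sqrt{562}}$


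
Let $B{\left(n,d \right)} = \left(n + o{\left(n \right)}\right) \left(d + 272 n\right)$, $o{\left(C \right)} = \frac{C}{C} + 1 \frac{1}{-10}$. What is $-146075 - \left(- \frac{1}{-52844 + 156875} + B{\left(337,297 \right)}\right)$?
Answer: $- \frac{32478162882029}{1040310} \approx -3.122 \cdot 10^{7}$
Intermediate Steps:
$o{\left(C \right)} = \frac{9}{10}$ ($o{\left(C \right)} = 1 + 1 \left(- \frac{1}{10}\right) = 1 - \frac{1}{10} = \frac{9}{10}$)
$B{\left(n,d \right)} = \left(\frac{9}{10} + n\right) \left(d + 272 n\right)$ ($B{\left(n,d \right)} = \left(n + \frac{9}{10}\right) \left(d + 272 n\right) = \left(\frac{9}{10} + n\right) \left(d + 272 n\right)$)
$-146075 - \left(- \frac{1}{-52844 + 156875} + B{\left(337,297 \right)}\right) = -146075 - \left(30890768 + \frac{2673}{10} + \frac{912933}{5} - \frac{1}{-52844 + 156875}\right) = -146075 - \left(\frac{1828539}{10} + 30890768 - \frac{1}{104031}\right) = -146075 + \left(\frac{1}{104031} - \left(30890768 + \frac{2673}{10} + \frac{412488}{5} + 100089\right)\right) = -146075 + \left(\frac{1}{104031} - \frac{310736219}{10}\right) = -146075 - \frac{32326199598779}{1040310} = - \frac{32478162882029}{1040310}$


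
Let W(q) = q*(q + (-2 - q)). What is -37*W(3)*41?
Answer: 9102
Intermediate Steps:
W(q) = -2*q (W(q) = q*(-2) = -2*q)
-37*W(3)*41 = -(-74)*3*41 = -37*(-6)*41 = 222*41 = 9102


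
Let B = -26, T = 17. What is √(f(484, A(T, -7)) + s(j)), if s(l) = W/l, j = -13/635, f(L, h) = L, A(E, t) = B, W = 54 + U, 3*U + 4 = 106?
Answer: 14*I*√3289/13 ≈ 61.761*I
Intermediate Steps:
U = 34 (U = -4/3 + (⅓)*106 = -4/3 + 106/3 = 34)
W = 88 (W = 54 + 34 = 88)
A(E, t) = -26
j = -13/635 (j = -13*1/635 = -13/635 ≈ -0.020472)
s(l) = 88/l
√(f(484, A(T, -7)) + s(j)) = √(484 + 88/(-13/635)) = √(484 + 88*(-635/13)) = √(484 - 55880/13) = √(-49588/13) = 14*I*√3289/13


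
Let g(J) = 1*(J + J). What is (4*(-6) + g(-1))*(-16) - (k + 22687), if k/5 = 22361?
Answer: -134076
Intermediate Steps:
k = 111805 (k = 5*22361 = 111805)
g(J) = 2*J (g(J) = 1*(2*J) = 2*J)
(4*(-6) + g(-1))*(-16) - (k + 22687) = (4*(-6) + 2*(-1))*(-16) - (111805 + 22687) = (-24 - 2)*(-16) - 1*134492 = -26*(-16) - 134492 = 416 - 134492 = -134076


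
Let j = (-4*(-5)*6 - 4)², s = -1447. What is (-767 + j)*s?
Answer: -18360983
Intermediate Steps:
j = 13456 (j = (20*6 - 4)² = (120 - 4)² = 116² = 13456)
(-767 + j)*s = (-767 + 13456)*(-1447) = 12689*(-1447) = -18360983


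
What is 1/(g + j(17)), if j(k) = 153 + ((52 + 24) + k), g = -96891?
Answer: -1/96645 ≈ -1.0347e-5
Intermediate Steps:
j(k) = 229 + k (j(k) = 153 + (76 + k) = 229 + k)
1/(g + j(17)) = 1/(-96891 + (229 + 17)) = 1/(-96891 + 246) = 1/(-96645) = -1/96645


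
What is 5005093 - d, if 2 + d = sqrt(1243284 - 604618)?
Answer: 5005095 - 49*sqrt(266) ≈ 5.0043e+6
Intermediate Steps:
d = -2 + 49*sqrt(266) (d = -2 + sqrt(1243284 - 604618) = -2 + sqrt(638666) = -2 + 49*sqrt(266) ≈ 797.17)
5005093 - d = 5005093 - (-2 + 49*sqrt(266)) = 5005093 + (2 - 49*sqrt(266)) = 5005095 - 49*sqrt(266)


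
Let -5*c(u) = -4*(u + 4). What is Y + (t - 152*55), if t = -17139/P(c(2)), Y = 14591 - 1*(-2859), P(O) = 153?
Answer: 457877/51 ≈ 8978.0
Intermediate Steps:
c(u) = 16/5 + 4*u/5 (c(u) = -(-4)*(u + 4)/5 = -(-4)*(4 + u)/5 = -(-16 - 4*u)/5 = 16/5 + 4*u/5)
Y = 17450 (Y = 14591 + 2859 = 17450)
t = -5713/51 (t = -17139/153 = -17139*1/153 = -5713/51 ≈ -112.02)
Y + (t - 152*55) = 17450 + (-5713/51 - 152*55) = 17450 + (-5713/51 - 8360) = 17450 - 432073/51 = 457877/51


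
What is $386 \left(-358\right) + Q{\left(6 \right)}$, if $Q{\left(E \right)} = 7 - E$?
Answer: $-138187$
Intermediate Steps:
$386 \left(-358\right) + Q{\left(6 \right)} = 386 \left(-358\right) + \left(7 - 6\right) = -138188 + \left(7 - 6\right) = -138188 + 1 = -138187$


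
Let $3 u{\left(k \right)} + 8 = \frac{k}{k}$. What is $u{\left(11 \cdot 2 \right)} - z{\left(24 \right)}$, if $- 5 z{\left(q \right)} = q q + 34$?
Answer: $\frac{359}{3} \approx 119.67$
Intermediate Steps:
$u{\left(k \right)} = - \frac{7}{3}$ ($u{\left(k \right)} = - \frac{8}{3} + \frac{k \frac{1}{k}}{3} = - \frac{8}{3} + \frac{1}{3} \cdot 1 = - \frac{8}{3} + \frac{1}{3} = - \frac{7}{3}$)
$z{\left(q \right)} = - \frac{34}{5} - \frac{q^{2}}{5}$ ($z{\left(q \right)} = - \frac{q q + 34}{5} = - \frac{q^{2} + 34}{5} = - \frac{34 + q^{2}}{5} = - \frac{34}{5} - \frac{q^{2}}{5}$)
$u{\left(11 \cdot 2 \right)} - z{\left(24 \right)} = - \frac{7}{3} - \left(- \frac{34}{5} - \frac{24^{2}}{5}\right) = - \frac{7}{3} - \left(- \frac{34}{5} - \frac{576}{5}\right) = - \frac{7}{3} - -122 = - \frac{7}{3} + 122 = \frac{359}{3}$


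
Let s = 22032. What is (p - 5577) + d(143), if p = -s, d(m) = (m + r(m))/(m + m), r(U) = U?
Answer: -27608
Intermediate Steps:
d(m) = 1 (d(m) = (m + m)/(m + m) = (2*m)/((2*m)) = (2*m)*(1/(2*m)) = 1)
p = -22032 (p = -1*22032 = -22032)
(p - 5577) + d(143) = (-22032 - 5577) + 1 = -27609 + 1 = -27608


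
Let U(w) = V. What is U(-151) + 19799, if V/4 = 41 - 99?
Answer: 19567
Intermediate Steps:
V = -232 (V = 4*(41 - 99) = 4*(-58) = -232)
U(w) = -232
U(-151) + 19799 = -232 + 19799 = 19567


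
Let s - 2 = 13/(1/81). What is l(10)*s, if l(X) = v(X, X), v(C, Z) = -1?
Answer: -1055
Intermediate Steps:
l(X) = -1
s = 1055 (s = 2 + 13/(1/81) = 2 + 13*81 = 2 + 1053 = 1055)
l(10)*s = -1*1055 = -1055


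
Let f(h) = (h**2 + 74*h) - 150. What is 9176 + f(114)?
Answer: 30458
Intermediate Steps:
f(h) = -150 + h**2 + 74*h
9176 + f(114) = 9176 + (-150 + 114**2 + 74*114) = 9176 + (-150 + 12996 + 8436) = 9176 + 21282 = 30458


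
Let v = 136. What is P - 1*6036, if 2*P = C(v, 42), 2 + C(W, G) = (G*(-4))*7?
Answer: -6625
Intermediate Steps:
C(W, G) = -2 - 28*G (C(W, G) = -2 + (G*(-4))*7 = -2 - 4*G*7 = -2 - 28*G)
P = -589 (P = (-2 - 28*42)/2 = (-2 - 1176)/2 = (½)*(-1178) = -589)
P - 1*6036 = -589 - 1*6036 = -589 - 6036 = -6625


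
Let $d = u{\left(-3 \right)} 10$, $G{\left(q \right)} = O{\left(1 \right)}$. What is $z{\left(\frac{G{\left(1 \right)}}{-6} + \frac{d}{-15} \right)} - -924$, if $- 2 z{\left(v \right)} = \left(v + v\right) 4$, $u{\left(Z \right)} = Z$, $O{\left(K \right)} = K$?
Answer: $\frac{2750}{3} \approx 916.67$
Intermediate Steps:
$G{\left(q \right)} = 1$
$d = -30$ ($d = \left(-3\right) 10 = -30$)
$z{\left(v \right)} = - 4 v$ ($z{\left(v \right)} = - \frac{\left(v + v\right) 4}{2} = - \frac{2 v 4}{2} = - \frac{8 v}{2} = - 4 v$)
$z{\left(\frac{G{\left(1 \right)}}{-6} + \frac{d}{-15} \right)} - -924 = - 4 \left(1 \frac{1}{-6} - \frac{30}{-15}\right) - -924 = - 4 \left(1 \left(- \frac{1}{6}\right) - -2\right) + 924 = - 4 \left(- \frac{1}{6} + 2\right) + 924 = \left(-4\right) \frac{11}{6} + 924 = - \frac{22}{3} + 924 = \frac{2750}{3}$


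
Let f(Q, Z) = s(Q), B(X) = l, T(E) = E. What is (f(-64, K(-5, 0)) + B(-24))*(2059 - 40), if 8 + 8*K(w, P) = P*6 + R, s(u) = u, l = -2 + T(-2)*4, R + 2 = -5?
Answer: -149406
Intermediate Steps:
R = -7 (R = -2 - 5 = -7)
l = -10 (l = -2 - 2*4 = -2 - 8 = -10)
B(X) = -10
K(w, P) = -15/8 + 3*P/4 (K(w, P) = -1 + (P*6 - 7)/8 = -1 + (6*P - 7)/8 = -1 + (-7 + 6*P)/8 = -1 + (-7/8 + 3*P/4) = -15/8 + 3*P/4)
f(Q, Z) = Q
(f(-64, K(-5, 0)) + B(-24))*(2059 - 40) = (-64 - 10)*(2059 - 40) = -74*2019 = -149406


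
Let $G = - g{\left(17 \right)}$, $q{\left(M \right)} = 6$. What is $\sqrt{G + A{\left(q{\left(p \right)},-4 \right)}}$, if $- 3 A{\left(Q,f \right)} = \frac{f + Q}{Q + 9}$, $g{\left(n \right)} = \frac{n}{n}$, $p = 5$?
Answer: $\frac{i \sqrt{235}}{15} \approx 1.022 i$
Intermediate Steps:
$g{\left(n \right)} = 1$
$A{\left(Q,f \right)} = - \frac{Q + f}{3 \left(9 + Q\right)}$ ($A{\left(Q,f \right)} = - \frac{\left(f + Q\right) \frac{1}{Q + 9}}{3} = - \frac{\left(Q + f\right) \frac{1}{9 + Q}}{3} = - \frac{\frac{1}{9 + Q} \left(Q + f\right)}{3} = - \frac{Q + f}{3 \left(9 + Q\right)}$)
$G = -1$ ($G = \left(-1\right) 1 = -1$)
$\sqrt{G + A{\left(q{\left(p \right)},-4 \right)}} = \sqrt{-1 + \frac{\left(-1\right) 6 - -4}{3 \left(9 + 6\right)}} = \sqrt{-1 + \frac{-6 + 4}{3 \cdot 15}} = \sqrt{-1 + \frac{1}{3} \cdot \frac{1}{15} \left(-2\right)} = \sqrt{-1 - \frac{2}{45}} = \sqrt{- \frac{47}{45}} = \frac{i \sqrt{235}}{15}$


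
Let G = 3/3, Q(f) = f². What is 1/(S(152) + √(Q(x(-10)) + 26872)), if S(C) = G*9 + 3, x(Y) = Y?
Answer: -3/6707 + √6743/13414 ≈ 0.0056744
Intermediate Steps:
G = 1 (G = 3*(⅓) = 1)
S(C) = 12 (S(C) = 1*9 + 3 = 9 + 3 = 12)
1/(S(152) + √(Q(x(-10)) + 26872)) = 1/(12 + √((-10)² + 26872)) = 1/(12 + √(100 + 26872)) = 1/(12 + √26972) = 1/(12 + 2*√6743)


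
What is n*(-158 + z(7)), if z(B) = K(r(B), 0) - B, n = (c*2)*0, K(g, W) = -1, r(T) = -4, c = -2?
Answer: 0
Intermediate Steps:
n = 0 (n = -2*2*0 = -4*0 = 0)
z(B) = -1 - B
n*(-158 + z(7)) = 0*(-158 + (-1 - 1*7)) = 0*(-158 + (-1 - 7)) = 0*(-158 - 8) = 0*(-166) = 0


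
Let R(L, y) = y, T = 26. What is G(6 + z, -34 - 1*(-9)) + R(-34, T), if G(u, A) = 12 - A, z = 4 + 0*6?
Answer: 63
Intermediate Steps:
z = 4 (z = 4 + 0 = 4)
G(6 + z, -34 - 1*(-9)) + R(-34, T) = (12 - (-34 - 1*(-9))) + 26 = (12 - (-34 + 9)) + 26 = (12 - 1*(-25)) + 26 = (12 + 25) + 26 = 37 + 26 = 63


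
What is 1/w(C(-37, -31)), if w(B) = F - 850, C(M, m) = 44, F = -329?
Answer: -1/1179 ≈ -0.00084818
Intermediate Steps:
w(B) = -1179 (w(B) = -329 - 850 = -1179)
1/w(C(-37, -31)) = 1/(-1179) = -1/1179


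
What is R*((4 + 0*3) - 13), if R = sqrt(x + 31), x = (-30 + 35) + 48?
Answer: -18*sqrt(21) ≈ -82.486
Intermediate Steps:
x = 53 (x = 5 + 48 = 53)
R = 2*sqrt(21) (R = sqrt(53 + 31) = sqrt(84) = 2*sqrt(21) ≈ 9.1651)
R*((4 + 0*3) - 13) = (2*sqrt(21))*((4 + 0*3) - 13) = (2*sqrt(21))*((4 + 0) - 13) = (2*sqrt(21))*(4 - 13) = (2*sqrt(21))*(-9) = -18*sqrt(21)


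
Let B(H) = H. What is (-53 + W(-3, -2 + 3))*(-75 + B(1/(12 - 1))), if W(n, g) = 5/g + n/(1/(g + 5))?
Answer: 4944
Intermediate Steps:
W(n, g) = 5/g + n*(5 + g) (W(n, g) = 5/g + n/(1/(5 + g)) = 5/g + n*(5 + g))
(-53 + W(-3, -2 + 3))*(-75 + B(1/(12 - 1))) = (-53 + (5 + (-2 + 3)*(-3)*(5 + (-2 + 3)))/(-2 + 3))*(-75 + 1/(12 - 1)) = (-53 + (5 + 1*(-3)*(5 + 1))/1)*(-75 + 1/11) = (-53 + 1*(5 + 1*(-3)*6))*(-75 + 1/11) = (-53 + 1*(5 - 18))*(-824/11) = (-53 + 1*(-13))*(-824/11) = (-53 - 13)*(-824/11) = -66*(-824/11) = 4944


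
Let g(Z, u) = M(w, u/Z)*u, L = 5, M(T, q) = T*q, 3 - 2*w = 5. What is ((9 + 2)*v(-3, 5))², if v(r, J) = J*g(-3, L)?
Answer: 1890625/9 ≈ 2.1007e+5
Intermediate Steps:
w = -1 (w = 3/2 - ½*5 = 3/2 - 5/2 = -1)
g(Z, u) = -u²/Z (g(Z, u) = (-u/Z)*u = -u²/Z)
v(r, J) = 25*J/3 (v(r, J) = J*(-1*5²/(-3)) = J*(-1*(-⅓)*25) = J*(25/3) = 25*J/3)
((9 + 2)*v(-3, 5))² = ((9 + 2)*((25/3)*5))² = (11*(125/3))² = (1375/3)² = 1890625/9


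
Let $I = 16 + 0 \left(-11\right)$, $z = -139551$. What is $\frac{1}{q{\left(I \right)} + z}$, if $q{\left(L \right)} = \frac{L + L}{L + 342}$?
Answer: $- \frac{179}{24979613} \approx -7.1658 \cdot 10^{-6}$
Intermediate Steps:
$I = 16$ ($I = 16 + 0 = 16$)
$q{\left(L \right)} = \frac{2 L}{342 + L}$
$\frac{1}{q{\left(I \right)} + z} = \frac{1}{2 \cdot 16 \frac{1}{342 + 16} - 139551} = \frac{1}{2 \cdot 16 \cdot \frac{1}{358} - 139551} = \frac{1}{\frac{16}{179} - 139551} = \frac{1}{- \frac{24979613}{179}} = - \frac{179}{24979613}$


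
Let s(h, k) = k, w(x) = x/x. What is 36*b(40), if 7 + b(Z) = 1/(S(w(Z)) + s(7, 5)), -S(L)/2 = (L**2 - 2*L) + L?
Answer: -1224/5 ≈ -244.80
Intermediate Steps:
w(x) = 1
S(L) = -2*L**2 + 2*L (S(L) = -2*((L**2 - 2*L) + L) = -2*(L**2 - L) = -2*L**2 + 2*L)
b(Z) = -34/5 (b(Z) = -7 + 1/(2*1*(1 - 1*1) + 5) = -7 + 1/(2*1*(1 - 1) + 5) = -7 + 1/(2*1*0 + 5) = -7 + 1/(0 + 5) = -7 + 1/5 = -34/5)
36*b(40) = 36*(-34/5) = -1224/5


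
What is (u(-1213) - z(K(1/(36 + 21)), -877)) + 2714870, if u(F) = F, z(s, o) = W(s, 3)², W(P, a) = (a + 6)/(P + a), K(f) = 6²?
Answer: 458608024/169 ≈ 2.7137e+6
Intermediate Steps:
K(f) = 36
W(P, a) = (6 + a)/(P + a)
z(s, o) = 81/(3 + s)² (z(s, o) = ((6 + 3)/(s + 3))² = (9/(3 + s))² = 81/(3 + s)²)
(u(-1213) - z(K(1/(36 + 21)), -877)) + 2714870 = (-1213 - 81/(3 + 36)²) + 2714870 = (-1213 - 81/39²) + 2714870 = (-1213 - 81/1521) + 2714870 = (-1213 - 1*9/169) + 2714870 = (-1213 - 9/169) + 2714870 = -205006/169 + 2714870 = 458608024/169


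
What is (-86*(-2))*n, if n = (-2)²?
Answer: 688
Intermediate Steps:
n = 4
(-86*(-2))*n = -86*(-2)*4 = 172*4 = 688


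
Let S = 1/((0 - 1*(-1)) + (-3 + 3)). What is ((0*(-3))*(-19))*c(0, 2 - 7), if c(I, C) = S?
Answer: 0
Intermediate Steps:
S = 1 (S = 1/((0 + 1) + 0) = 1/(1 + 0) = 1/1 = 1)
c(I, C) = 1
((0*(-3))*(-19))*c(0, 2 - 7) = ((0*(-3))*(-19))*1 = (0*(-19))*1 = 0*1 = 0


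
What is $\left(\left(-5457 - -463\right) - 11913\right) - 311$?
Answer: $-17218$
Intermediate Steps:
$\left(\left(-5457 - -463\right) - 11913\right) - 311 = \left(\left(-5457 + 463\right) - 11913\right) - 311 = \left(-4994 - 11913\right) - 311 = -16907 - 311 = -17218$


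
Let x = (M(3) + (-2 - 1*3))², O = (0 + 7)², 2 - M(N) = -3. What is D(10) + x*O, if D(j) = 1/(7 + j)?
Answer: 1/17 ≈ 0.058824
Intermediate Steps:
M(N) = 5 (M(N) = 2 - 1*(-3) = 2 + 3 = 5)
O = 49 (O = 7² = 49)
x = 0 (x = (5 + (-2 - 1*3))² = (5 + (-2 - 3))² = (5 - 5)² = 0² = 0)
D(10) + x*O = 1/(7 + 10) + 0*49 = 1/17 + 0 = 1/17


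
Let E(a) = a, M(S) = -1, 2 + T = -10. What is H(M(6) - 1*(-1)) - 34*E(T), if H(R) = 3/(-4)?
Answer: 1629/4 ≈ 407.25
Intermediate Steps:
T = -12 (T = -2 - 10 = -12)
H(R) = -¾ (H(R) = 3*(-¼) = -¾)
H(M(6) - 1*(-1)) - 34*E(T) = -¾ - 34*(-12) = -¾ + 408 = 1629/4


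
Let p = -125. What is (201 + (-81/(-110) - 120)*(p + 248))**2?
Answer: 2532958191729/12100 ≈ 2.0934e+8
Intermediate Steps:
(201 + (-81/(-110) - 120)*(p + 248))**2 = (201 + (-81/(-110) - 120)*(-125 + 248))**2 = (201 + (-81*(-1/110) - 120)*123)**2 = (201 + (81/110 - 120)*123)**2 = (201 - 13119/110*123)**2 = (201 - 1613637/110)**2 = (-1591527/110)**2 = 2532958191729/12100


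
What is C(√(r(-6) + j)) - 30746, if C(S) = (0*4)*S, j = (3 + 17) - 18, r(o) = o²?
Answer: -30746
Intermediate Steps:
j = 2 (j = 20 - 18 = 2)
C(S) = 0 (C(S) = 0*S = 0)
C(√(r(-6) + j)) - 30746 = 0 - 30746 = -30746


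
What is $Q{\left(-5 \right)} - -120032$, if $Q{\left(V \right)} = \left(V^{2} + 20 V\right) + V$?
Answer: $119952$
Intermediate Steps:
$Q{\left(V \right)} = V^{2} + 21 V$
$Q{\left(-5 \right)} - -120032 = - 5 \left(21 - 5\right) - -120032 = \left(-5\right) 16 + 120032 = -80 + 120032 = 119952$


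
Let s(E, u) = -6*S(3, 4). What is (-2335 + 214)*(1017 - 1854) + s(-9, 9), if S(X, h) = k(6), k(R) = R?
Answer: 1775241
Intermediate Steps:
S(X, h) = 6
s(E, u) = -36 (s(E, u) = -6*6 = -36)
(-2335 + 214)*(1017 - 1854) + s(-9, 9) = (-2335 + 214)*(1017 - 1854) - 36 = -2121*(-837) - 36 = 1775277 - 36 = 1775241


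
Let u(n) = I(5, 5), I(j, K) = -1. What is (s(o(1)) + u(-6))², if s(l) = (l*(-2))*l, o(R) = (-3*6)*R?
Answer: 421201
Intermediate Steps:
o(R) = -18*R
u(n) = -1
s(l) = -2*l² (s(l) = (-2*l)*l = -2*l²)
(s(o(1)) + u(-6))² = (-2*(-18*1)² - 1)² = (-2*(-18)² - 1)² = (-2*324 - 1)² = (-648 - 1)² = (-649)² = 421201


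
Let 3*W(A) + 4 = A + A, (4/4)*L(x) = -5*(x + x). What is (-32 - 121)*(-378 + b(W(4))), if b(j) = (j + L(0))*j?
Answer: 57562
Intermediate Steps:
L(x) = -10*x (L(x) = -5*(x + x) = -10*x)
W(A) = -4/3 + 2*A/3 (W(A) = -4/3 + (A + A)/3 = -4/3 + (2*A)/3 = -4/3 + 2*A/3)
b(j) = j² (b(j) = (j - 10*0)*j = (j + 0)*j = j*j = j²)
(-32 - 121)*(-378 + b(W(4))) = (-32 - 121)*(-378 + (-4/3 + (⅔)*4)²) = -153*(-378 + (-4/3 + 8/3)²) = -153*(-378 + (4/3)²) = -153*(-378 + 16/9) = -153*(-3386/9) = 57562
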